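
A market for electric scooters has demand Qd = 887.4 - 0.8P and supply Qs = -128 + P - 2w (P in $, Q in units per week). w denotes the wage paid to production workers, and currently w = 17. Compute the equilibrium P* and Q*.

P* = 583, Q* = 421

With w = 17, supply is Qs = -162 + P.
At equilibrium Qd = Qs, so 887.4 - 0.8P = -162 + P; collecting terms, 1049.4 = 1.8P and P* = 583.
Then Q* = 887.4 - 0.8(583) = 421.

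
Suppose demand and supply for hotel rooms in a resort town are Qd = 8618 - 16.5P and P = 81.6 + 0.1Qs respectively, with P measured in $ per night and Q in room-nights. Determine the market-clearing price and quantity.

Solving each curve for Q: Qs = -816 + 10P.
Equating demand and supply, 8618 - 16.5P = -816 + 10P gives 26.5P = 9434, so P* = 356.
Substitute back: Q* = 8618 - 16.5(356) = 2744.

P* = 356, Q* = 2744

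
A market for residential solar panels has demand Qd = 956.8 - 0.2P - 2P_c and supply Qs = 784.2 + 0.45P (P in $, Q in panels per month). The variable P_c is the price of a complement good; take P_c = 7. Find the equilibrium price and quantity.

P* = 244, Q* = 894

With P_c = 7, demand is Qd = 942.8 - 0.2P.
The market clears where 942.8 - 0.2P = 784.2 + 0.45P. Rearranging, 0.65P = 158.6, hence P* = 244.
From the demand curve, Q* = 942.8 - 0.2(244) = 894.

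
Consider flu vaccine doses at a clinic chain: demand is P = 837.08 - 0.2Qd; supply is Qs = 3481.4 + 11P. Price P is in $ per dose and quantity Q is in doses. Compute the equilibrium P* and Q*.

Solving each curve for Q: Qd = 4185.4 - 5P.
The market clears where 4185.4 - 5P = 3481.4 + 11P. Rearranging, 16P = 704, hence P* = 44.
Substitute back: Q* = 4185.4 - 5(44) = 3965.4.

P* = 44, Q* = 3965.4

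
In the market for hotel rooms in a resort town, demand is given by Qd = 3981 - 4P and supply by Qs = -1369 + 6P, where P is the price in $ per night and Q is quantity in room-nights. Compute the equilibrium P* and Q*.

P* = 535, Q* = 1841

At equilibrium Qd = Qs, so 3981 - 4P = -1369 + 6P; collecting terms, 5350 = 10P and P* = 535.
Plugging P* into demand: Q* = 3981 - 4(535) = 1841.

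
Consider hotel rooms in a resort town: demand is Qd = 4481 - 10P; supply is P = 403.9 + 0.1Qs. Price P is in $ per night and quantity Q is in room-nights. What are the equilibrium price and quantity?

P* = 426, Q* = 221

In direct form, Qs = -4039 + 10P.
The market clears where 4481 - 10P = -4039 + 10P. Rearranging, 20P = 8520, hence P* = 426.
Then Q* = 4481 - 10(426) = 221.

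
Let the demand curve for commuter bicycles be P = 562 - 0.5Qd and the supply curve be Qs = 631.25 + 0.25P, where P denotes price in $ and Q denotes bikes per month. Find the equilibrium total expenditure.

Total expenditure = 150234

Solving each curve for Q: Qd = 1124 - 2P.
At equilibrium Qd = Qs, so 1124 - 2P = 631.25 + 0.25P; collecting terms, 492.75 = 2.25P and P* = 219.
Substitute back: Q* = 1124 - 2(219) = 686.
Total expenditure = P* × Q* = 219 × 686 = 150234.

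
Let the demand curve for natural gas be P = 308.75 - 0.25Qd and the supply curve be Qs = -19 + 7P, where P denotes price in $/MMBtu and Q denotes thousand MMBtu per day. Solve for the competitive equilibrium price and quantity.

Rewriting in direct form: Qd = 1235 - 4P.
Equating demand and supply, 1235 - 4P = -19 + 7P gives 11P = 1254, so P* = 114.
Then Q* = 1235 - 4(114) = 779.

P* = 114, Q* = 779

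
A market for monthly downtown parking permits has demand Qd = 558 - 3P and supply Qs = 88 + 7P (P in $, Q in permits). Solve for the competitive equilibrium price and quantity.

P* = 47, Q* = 417

The market clears where 558 - 3P = 88 + 7P. Rearranging, 10P = 470, hence P* = 47.
Then Q* = 558 - 3(47) = 417.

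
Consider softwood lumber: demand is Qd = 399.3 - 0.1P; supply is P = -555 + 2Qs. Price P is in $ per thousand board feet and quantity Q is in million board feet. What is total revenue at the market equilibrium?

Rewriting in direct form: Qs = 277.5 + 0.5P.
Equating demand and supply, 399.3 - 0.1P = 277.5 + 0.5P gives 0.6P = 121.8, so P* = 203.
Then Q* = 399.3 - 0.1(203) = 379.
Total revenue = P* × Q* = 203 × 379 = 76937.

Total revenue = 76937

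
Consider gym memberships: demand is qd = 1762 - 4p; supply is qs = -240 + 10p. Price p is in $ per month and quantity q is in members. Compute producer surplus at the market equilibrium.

The market clears where 1762 - 4p = -240 + 10p. Rearranging, 14p = 2002, hence p* = 143.
Substitute back: q* = 1762 - 4(143) = 1190.
Supply choke price (qs = 0): p = 24. Producer surplus = ½ × (143 - 24) × 1190 = 70805.

Producer surplus = 70805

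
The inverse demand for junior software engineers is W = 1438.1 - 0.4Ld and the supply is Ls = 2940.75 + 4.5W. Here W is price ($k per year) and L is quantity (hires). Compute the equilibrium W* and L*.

W* = 93.5, L* = 3361.5

Rewriting in direct form: Ld = 3595.25 - 2.5W.
The market clears where 3595.25 - 2.5W = 2940.75 + 4.5W. Rearranging, 7W = 654.5, hence W* = 93.5.
Plugging W* into demand: L* = 3595.25 - 2.5(93.5) = 3361.5.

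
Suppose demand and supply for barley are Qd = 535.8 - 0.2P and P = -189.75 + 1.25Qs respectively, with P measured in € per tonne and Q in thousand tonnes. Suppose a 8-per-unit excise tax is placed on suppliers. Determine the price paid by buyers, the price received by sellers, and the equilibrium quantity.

In direct form, Qs = 151.8 + 0.8P.
With a tax of 8 on suppliers, they supply based on the net price P_s = P_b - 8, so Qs = 145.4 + 0.8P_b.
Set Qd = Qs: 535.8 - 0.2P_b = 145.4 + 0.8P_b, so 390.4 = P_b and P_b = 390.4.
Then P_s = 390.4 - 8 = 382.4 and Q = 535.8 - 0.2(390.4) = 457.72.

P_b = 390.4, P_s = 382.4, Q = 457.72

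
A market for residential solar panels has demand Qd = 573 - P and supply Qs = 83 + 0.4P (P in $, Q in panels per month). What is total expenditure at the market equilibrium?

Set Qd = Qs: 573 - P = 83 + 0.4P, so 490 = 1.4P and P* = 350.
Substitute back: Q* = 573 - 350 = 223.
Total expenditure = P* × Q* = 350 × 223 = 78050.

Total expenditure = 78050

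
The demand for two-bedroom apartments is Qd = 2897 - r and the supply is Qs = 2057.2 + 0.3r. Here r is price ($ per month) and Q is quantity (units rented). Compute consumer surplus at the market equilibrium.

Consumer surplus = 2533500.5

The market clears where 2897 - r = 2057.2 + 0.3r. Rearranging, 1.3r = 839.8, hence r* = 646.
Substitute back: Q* = 2897 - 646 = 2251.
Demand choke price (Qd = 0): r = 2897. Consumer surplus = ½ × (2897 - 646) × 2251 = 2533500.5.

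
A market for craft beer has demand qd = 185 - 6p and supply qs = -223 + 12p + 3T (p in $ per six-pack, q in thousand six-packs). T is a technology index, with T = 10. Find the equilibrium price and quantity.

With T = 10, supply is qs = -193 + 12p.
Equating demand and supply, 185 - 6p = -193 + 12p gives 18p = 378, so p* = 21.
Plugging p* into demand: q* = 185 - 6(21) = 59.

p* = 21, q* = 59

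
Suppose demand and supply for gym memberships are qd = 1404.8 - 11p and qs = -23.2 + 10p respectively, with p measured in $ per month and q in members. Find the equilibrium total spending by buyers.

Total spending by buyers = 44662.4

Set qd = qs: 1404.8 - 11p = -23.2 + 10p, so 1428 = 21p and p* = 68.
Then q* = 1404.8 - 11(68) = 656.8.
Total spending by buyers = p* × q* = 68 × 656.8 = 44662.4.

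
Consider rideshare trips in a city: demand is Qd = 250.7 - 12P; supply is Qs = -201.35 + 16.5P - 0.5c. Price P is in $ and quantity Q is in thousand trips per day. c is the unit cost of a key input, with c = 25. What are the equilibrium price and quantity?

P* = 16.3, Q* = 55.1

With c = 25, supply is Qs = -213.85 + 16.5P.
At equilibrium Qd = Qs, so 250.7 - 12P = -213.85 + 16.5P; collecting terms, 464.55 = 28.5P and P* = 16.3.
Substitute back: Q* = 250.7 - 12(16.3) = 55.1.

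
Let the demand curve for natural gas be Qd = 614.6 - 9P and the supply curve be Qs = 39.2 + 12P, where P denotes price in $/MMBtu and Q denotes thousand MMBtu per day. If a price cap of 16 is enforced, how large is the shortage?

Evaluating both curves at the ceiling price 16 gives Qd = 470.6, Qs = 231.2.
Shortage = Qd - Qs = 470.6 - 231.2 = 239.4.

Shortage = 239.4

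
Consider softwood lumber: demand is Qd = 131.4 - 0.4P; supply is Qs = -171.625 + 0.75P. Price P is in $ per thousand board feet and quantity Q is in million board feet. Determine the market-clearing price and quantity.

The market clears where 131.4 - 0.4P = -171.625 + 0.75P. Rearranging, 1.15P = 303.025, hence P* = 263.5.
Plugging P* into demand: Q* = 131.4 - 0.4(263.5) = 26.

P* = 263.5, Q* = 26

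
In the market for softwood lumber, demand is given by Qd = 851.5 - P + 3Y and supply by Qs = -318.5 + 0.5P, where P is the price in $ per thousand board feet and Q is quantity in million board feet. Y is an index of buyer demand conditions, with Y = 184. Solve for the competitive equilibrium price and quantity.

P* = 1148, Q* = 255.5

With Y = 184, demand is Qd = 1403.5 - P.
Set Qd = Qs: 1403.5 - P = -318.5 + 0.5P, so 1722 = 1.5P and P* = 1148.
Then Q* = 1403.5 - 1148 = 255.5.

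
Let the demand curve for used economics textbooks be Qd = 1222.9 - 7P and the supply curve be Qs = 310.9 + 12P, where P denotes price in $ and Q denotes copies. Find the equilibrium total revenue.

Equating demand and supply, 1222.9 - 7P = 310.9 + 12P gives 19P = 912, so P* = 48.
From the demand curve, Q* = 1222.9 - 7(48) = 886.9.
Total revenue = P* × Q* = 48 × 886.9 = 42571.2.

Total revenue = 42571.2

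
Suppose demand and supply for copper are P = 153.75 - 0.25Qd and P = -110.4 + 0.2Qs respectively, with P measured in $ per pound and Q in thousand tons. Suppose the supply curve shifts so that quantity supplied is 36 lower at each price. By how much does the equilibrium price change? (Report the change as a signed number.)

Inverting to quantity form: Qd = 615 - 4P and Qs = 552 + 5P.
The market clears where 615 - 4P = 552 + 5P. Rearranging, 9P = 63, hence P* = 7.
Substitute back: Q* = 615 - 4(7) = 587.
After the shift, supply is Qs = 516 + 5P.
New equilibrium: 99 = 9P, so P = 11 and Q = 571.
ΔP = 11 - 7 = 4.

ΔP = 4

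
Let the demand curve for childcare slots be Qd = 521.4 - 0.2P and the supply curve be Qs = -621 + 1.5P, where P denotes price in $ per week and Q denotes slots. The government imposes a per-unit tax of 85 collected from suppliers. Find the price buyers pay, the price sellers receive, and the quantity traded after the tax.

P_b = 747, P_s = 662, Q = 372

With a tax of 85 on suppliers, they supply based on the net price P_s = P_b - 85, so Qs = -748.5 + 1.5P_b.
Market clearing requires 521.4 - 0.2P_b = -748.5 + 1.5P_b; hence 1269.9 = 1.7P_b and P_b = 747.
So P_s = 662 and the quantity traded is Q = 521.4 - 0.2(747) = 372.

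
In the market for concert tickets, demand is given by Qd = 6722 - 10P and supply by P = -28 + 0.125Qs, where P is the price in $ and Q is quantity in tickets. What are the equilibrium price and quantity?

P* = 361, Q* = 3112

Inverting to quantity form: Qs = 224 + 8P.
Equating demand and supply, 6722 - 10P = 224 + 8P gives 18P = 6498, so P* = 361.
From the demand curve, Q* = 6722 - 10(361) = 3112.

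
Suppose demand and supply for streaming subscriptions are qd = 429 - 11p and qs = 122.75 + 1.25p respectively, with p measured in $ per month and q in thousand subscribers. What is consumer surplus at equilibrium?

Consumer surplus = 1078

The market clears where 429 - 11p = 122.75 + 1.25p. Rearranging, 12.25p = 306.25, hence p* = 25.
Then q* = 429 - 11(25) = 154.
Demand choke price (qd = 0): p = 429/11 = 39. Consumer surplus = ½ × (39 - 25) × 154 = 1078.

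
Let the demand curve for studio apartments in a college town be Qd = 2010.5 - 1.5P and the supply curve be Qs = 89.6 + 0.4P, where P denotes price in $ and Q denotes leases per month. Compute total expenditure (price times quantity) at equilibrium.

Total expenditure = 499434

Equating demand and supply, 2010.5 - 1.5P = 89.6 + 0.4P gives 1.9P = 1920.9, so P* = 1011.
Substitute back: Q* = 2010.5 - 1.5(1011) = 494.
Total expenditure = P* × Q* = 1011 × 494 = 499434.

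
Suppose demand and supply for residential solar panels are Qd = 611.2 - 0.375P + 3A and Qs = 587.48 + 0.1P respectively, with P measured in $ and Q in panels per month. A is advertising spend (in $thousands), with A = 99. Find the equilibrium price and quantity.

With A = 99, demand is Qd = 908.2 - 0.375P.
Set Qd = Qs: 908.2 - 0.375P = 587.48 + 0.1P, so 320.72 = 0.475P and P* = 675.2.
Plugging P* into demand: Q* = 908.2 - 0.375(675.2) = 655.

P* = 675.2, Q* = 655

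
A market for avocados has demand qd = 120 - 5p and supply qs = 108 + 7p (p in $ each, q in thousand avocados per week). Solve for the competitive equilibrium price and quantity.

p* = 1, q* = 115

The market clears where 120 - 5p = 108 + 7p. Rearranging, 12p = 12, hence p* = 1.
Substitute back: q* = 120 - 5(1) = 115.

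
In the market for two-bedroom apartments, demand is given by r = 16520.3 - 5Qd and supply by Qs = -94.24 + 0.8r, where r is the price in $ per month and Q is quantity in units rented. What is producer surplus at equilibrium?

Rewriting in direct form: Qd = 3304.06 - 0.2r.
Set Qd = Qs: 3304.06 - 0.2r = -94.24 + 0.8r, so 3398.3 = r and r* = 3398.3.
From the demand curve, Q* = 3304.06 - 0.2(3398.3) = 2624.4.
Supply choke price (Qs = 0): r = 117.8. Producer surplus = ½ × (3398.3 - 117.8) × 2624.4 = 4304672.1.

Producer surplus = 4304672.1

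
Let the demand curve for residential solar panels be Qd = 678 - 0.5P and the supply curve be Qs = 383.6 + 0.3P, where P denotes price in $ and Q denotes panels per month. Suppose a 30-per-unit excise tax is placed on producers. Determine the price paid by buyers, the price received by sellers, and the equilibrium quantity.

With a tax of 30 on producers, they supply based on the net price P_s = P_b - 30, so Qs = 374.6 + 0.3P_b.
Equate demand and the shifted supply: 678 - 0.5P_b = 374.6 + 0.3P_b, giving 0.8P_b = 303.4, so P_b = 379.25.
So P_s = 349.25 and the quantity traded is Q = 678 - 0.5(379.25) = 488.375.

P_b = 379.25, P_s = 349.25, Q = 488.375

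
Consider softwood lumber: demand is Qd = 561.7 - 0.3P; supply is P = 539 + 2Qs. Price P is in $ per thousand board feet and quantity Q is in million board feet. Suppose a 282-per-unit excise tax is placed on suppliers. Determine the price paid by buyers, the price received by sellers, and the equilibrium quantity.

Inverting to quantity form: Qs = -269.5 + 0.5P.
With a tax of 282 on suppliers, they supply based on the net price P_s = P_b - 282, so Qs = -410.5 + 0.5P_b.
Equate demand and the shifted supply: 561.7 - 0.3P_b = -410.5 + 0.5P_b, giving 0.8P_b = 972.2, so P_b = 1215.25.
So P_s = 933.25 and the quantity traded is Q = 561.7 - 0.3(1215.25) = 197.125.

P_b = 1215.25, P_s = 933.25, Q = 197.125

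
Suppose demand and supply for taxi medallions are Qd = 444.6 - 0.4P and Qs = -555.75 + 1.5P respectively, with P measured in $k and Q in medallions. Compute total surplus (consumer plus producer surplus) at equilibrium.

Set Qd = Qs: 444.6 - 0.4P = -555.75 + 1.5P, so 1000.35 = 1.9P and P* = 526.5.
Substitute back: Q* = 444.6 - 0.4(526.5) = 234.
Demand choke price = 1111.5; supply choke price = 370.5. CS = ½(1111.5 - 526.5)(234) = 68445; PS = ½(526.5 - 370.5)(234) = 18252. Total surplus = 86697.

Total surplus = 86697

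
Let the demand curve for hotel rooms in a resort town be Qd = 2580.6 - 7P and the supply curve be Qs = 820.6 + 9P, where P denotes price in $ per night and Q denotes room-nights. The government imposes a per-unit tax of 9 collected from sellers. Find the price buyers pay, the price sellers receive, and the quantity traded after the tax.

With a tax of 9 on sellers, they supply based on the net price P_s = P_b - 9, so Qs = 739.6 + 9P_b.
Market clearing requires 2580.6 - 7P_b = 739.6 + 9P_b; hence 1841 = 16P_b and P_b = 115.0625.
Then P_s = 115.0625 - 9 = 106.0625 and Q = 2580.6 - 7(115.0625) = 1775.1625.

P_b = 115.0625, P_s = 106.0625, Q = 1775.1625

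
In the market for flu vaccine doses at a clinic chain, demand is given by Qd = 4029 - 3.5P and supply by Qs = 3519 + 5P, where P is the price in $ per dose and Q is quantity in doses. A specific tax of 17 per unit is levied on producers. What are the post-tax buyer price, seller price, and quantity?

With a tax of 17 on producers, they supply based on the net price P_s = P_b - 17, so Qs = 3434 + 5P_b.
Set Qd = Qs: 4029 - 3.5P_b = 3434 + 5P_b, so 595 = 8.5P_b and P_b = 70.
So P_s = 53 and the quantity traded is Q = 4029 - 3.5(70) = 3784.

P_b = 70, P_s = 53, Q = 3784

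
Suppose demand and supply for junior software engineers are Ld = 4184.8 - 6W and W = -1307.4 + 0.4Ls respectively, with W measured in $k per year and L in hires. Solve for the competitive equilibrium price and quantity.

Solving each curve for L: Ls = 3268.5 + 2.5W.
At equilibrium Ld = Ls, so 4184.8 - 6W = 3268.5 + 2.5W; collecting terms, 916.3 = 8.5W and W* = 107.8.
From the demand curve, L* = 4184.8 - 6(107.8) = 3538.

W* = 107.8, L* = 3538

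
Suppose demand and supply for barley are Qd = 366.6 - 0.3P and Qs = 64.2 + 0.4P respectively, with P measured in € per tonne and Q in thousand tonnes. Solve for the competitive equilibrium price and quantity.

P* = 432, Q* = 237

Equating demand and supply, 366.6 - 0.3P = 64.2 + 0.4P gives 0.7P = 302.4, so P* = 432.
From the demand curve, Q* = 366.6 - 0.3(432) = 237.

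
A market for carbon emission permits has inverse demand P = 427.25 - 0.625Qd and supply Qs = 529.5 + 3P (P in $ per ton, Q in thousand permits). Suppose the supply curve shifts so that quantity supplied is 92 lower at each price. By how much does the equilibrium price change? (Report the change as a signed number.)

ΔP = 20

Solving each curve for Q: Qd = 683.6 - 1.6P.
Equating demand and supply, 683.6 - 1.6P = 529.5 + 3P gives 4.6P = 154.1, so P* = 33.5.
Then Q* = 683.6 - 1.6(33.5) = 630.
After the shift, supply is Qs = 437.5 + 3P.
The new intersection has 246.1 = 4.6P, i.e. P = 53.5, Q = 598.
ΔP = 53.5 - 33.5 = 20.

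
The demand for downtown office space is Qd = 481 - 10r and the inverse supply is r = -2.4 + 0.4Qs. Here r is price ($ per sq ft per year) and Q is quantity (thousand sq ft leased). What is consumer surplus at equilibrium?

In direct form, Qs = 6 + 2.5r.
The market clears where 481 - 10r = 6 + 2.5r. Rearranging, 12.5r = 475, hence r* = 38.
Then Q* = 481 - 10(38) = 101.
Demand choke price (Qd = 0): r = 481/10 = 48.1. Consumer surplus = ½ × (48.1 - 38) × 101 = 510.05.

Consumer surplus = 510.05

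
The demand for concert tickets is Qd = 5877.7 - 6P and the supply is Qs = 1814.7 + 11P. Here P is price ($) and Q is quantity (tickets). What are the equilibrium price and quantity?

P* = 239, Q* = 4443.7

Equating demand and supply, 5877.7 - 6P = 1814.7 + 11P gives 17P = 4063, so P* = 239.
Plugging P* into demand: Q* = 5877.7 - 6(239) = 4443.7.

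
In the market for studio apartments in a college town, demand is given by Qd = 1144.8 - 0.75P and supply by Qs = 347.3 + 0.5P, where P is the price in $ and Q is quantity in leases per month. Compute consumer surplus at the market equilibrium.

Consumer surplus = 295970.46

Equating demand and supply, 1144.8 - 0.75P = 347.3 + 0.5P gives 1.25P = 797.5, so P* = 638.
From the demand curve, Q* = 1144.8 - 0.75(638) = 666.3.
Demand choke price (Qd = 0): P = 1144.8/0.75 = 1526.4. Consumer surplus = ½ × (1526.4 - 638) × 666.3 = 295970.46.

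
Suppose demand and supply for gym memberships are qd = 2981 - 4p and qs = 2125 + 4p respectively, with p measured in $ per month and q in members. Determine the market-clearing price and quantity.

Equating demand and supply, 2981 - 4p = 2125 + 4p gives 8p = 856, so p* = 107.
From the demand curve, q* = 2981 - 4(107) = 2553.

p* = 107, q* = 2553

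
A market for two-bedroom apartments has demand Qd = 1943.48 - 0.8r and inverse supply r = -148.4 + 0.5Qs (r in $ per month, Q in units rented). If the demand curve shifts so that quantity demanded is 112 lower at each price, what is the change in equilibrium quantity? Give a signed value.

ΔQ = -80

Solving each curve for Q: Qs = 296.8 + 2r.
At equilibrium Qd = Qs, so 1943.48 - 0.8r = 296.8 + 2r; collecting terms, 1646.68 = 2.8r and r* = 588.1.
From the demand curve, Q* = 1943.48 - 0.8(588.1) = 1473.
After the shift, demand is Qd = 1831.48 - 0.8r.
Re-solving, 2.8r = 1534.68 gives r = 548.1 and Q = 1393.
ΔQ = 1393 - 1473 = -80.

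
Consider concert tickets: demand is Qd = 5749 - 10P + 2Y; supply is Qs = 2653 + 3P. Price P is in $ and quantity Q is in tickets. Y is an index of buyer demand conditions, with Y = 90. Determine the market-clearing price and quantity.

P* = 252, Q* = 3409

With Y = 90, demand is Qd = 5929 - 10P.
The market clears where 5929 - 10P = 2653 + 3P. Rearranging, 13P = 3276, hence P* = 252.
Then Q* = 5929 - 10(252) = 3409.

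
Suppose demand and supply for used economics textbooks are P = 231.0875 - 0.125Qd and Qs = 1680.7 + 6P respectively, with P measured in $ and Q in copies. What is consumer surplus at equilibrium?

Consumer surplus = 191997.330625

Rewriting in direct form: Qd = 1848.7 - 8P.
At equilibrium Qd = Qs, so 1848.7 - 8P = 1680.7 + 6P; collecting terms, 168 = 14P and P* = 12.
Plugging P* into demand: Q* = 1848.7 - 8(12) = 1752.7.
Demand choke price (Qd = 0): P = 1848.7/8 = 231.0875. Consumer surplus = ½ × (231.0875 - 12) × 1752.7 = 191997.330625.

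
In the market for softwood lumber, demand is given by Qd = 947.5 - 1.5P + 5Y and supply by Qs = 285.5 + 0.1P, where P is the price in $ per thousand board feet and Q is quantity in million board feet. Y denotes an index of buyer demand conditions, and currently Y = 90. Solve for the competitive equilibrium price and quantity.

With Y = 90, demand is Qd = 1397.5 - 1.5P.
Equating demand and supply, 1397.5 - 1.5P = 285.5 + 0.1P gives 1.6P = 1112, so P* = 695.
Then Q* = 1397.5 - 1.5(695) = 355.

P* = 695, Q* = 355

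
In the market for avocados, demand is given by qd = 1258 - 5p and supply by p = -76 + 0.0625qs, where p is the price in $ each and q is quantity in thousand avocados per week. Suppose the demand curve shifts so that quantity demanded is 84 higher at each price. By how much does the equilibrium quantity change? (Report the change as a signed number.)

Inverting to quantity form: qs = 1216 + 16p.
At equilibrium qd = qs, so 1258 - 5p = 1216 + 16p; collecting terms, 42 = 21p and p* = 2.
Then q* = 1258 - 5(2) = 1248.
After the shift, demand is qd = 1342 - 5p.
The new intersection has 126 = 21p, i.e. p = 6, q = 1312.
Δq = 1312 - 1248 = 64.

Δq = 64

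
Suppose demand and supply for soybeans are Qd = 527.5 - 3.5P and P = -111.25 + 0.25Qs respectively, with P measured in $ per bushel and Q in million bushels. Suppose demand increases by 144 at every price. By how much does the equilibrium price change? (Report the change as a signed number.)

Inverting to quantity form: Qs = 445 + 4P.
Set Qd = Qs: 527.5 - 3.5P = 445 + 4P, so 82.5 = 7.5P and P* = 11.
Substitute back: Q* = 527.5 - 3.5(11) = 489.
After the shift, demand is Qd = 671.5 - 3.5P.
Re-solving, 7.5P = 226.5 gives P = 30.2 and Q = 565.8.
ΔP = 30.2 - 11 = 19.2.

ΔP = 19.2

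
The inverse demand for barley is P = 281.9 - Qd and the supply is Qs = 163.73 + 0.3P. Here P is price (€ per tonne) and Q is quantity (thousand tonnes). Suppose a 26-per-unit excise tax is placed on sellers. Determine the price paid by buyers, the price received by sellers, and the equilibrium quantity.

In direct form, Qd = 281.9 - P.
Sellers keep P_s = P_b - 26 per unit, so supply in terms of the buyer price is Qs = 155.93 + 0.3P_b.
Market clearing requires 281.9 - P_b = 155.93 + 0.3P_b; hence 125.97 = 1.3P_b and P_b = 96.9.
Then P_s = 96.9 - 26 = 70.9 and Q = 281.9 - 96.9 = 185.

P_b = 96.9, P_s = 70.9, Q = 185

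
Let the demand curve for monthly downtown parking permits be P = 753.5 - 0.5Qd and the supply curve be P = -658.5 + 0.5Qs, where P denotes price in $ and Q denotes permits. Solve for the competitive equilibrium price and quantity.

Rewriting in direct form: Qd = 1507 - 2P and Qs = 1317 + 2P.
Set Qd = Qs: 1507 - 2P = 1317 + 2P, so 190 = 4P and P* = 47.5.
Then Q* = 1507 - 2(47.5) = 1412.

P* = 47.5, Q* = 1412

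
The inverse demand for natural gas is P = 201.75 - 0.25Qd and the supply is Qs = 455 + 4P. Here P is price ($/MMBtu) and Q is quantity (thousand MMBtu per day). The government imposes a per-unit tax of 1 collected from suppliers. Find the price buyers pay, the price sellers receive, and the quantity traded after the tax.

Rewriting in direct form: Qd = 807 - 4P.
With a tax of 1 on suppliers, they supply based on the net price P_s = P_b - 1, so Qs = 451 + 4P_b.
Equate demand and the shifted supply: 807 - 4P_b = 451 + 4P_b, giving 8P_b = 356, so P_b = 44.5.
Then P_s = 44.5 - 1 = 43.5 and Q = 807 - 4(44.5) = 629.

P_b = 44.5, P_s = 43.5, Q = 629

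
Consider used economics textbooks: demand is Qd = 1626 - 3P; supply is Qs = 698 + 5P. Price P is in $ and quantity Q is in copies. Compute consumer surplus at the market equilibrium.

Consumer surplus = 272214

At equilibrium Qd = Qs, so 1626 - 3P = 698 + 5P; collecting terms, 928 = 8P and P* = 116.
From the demand curve, Q* = 1626 - 3(116) = 1278.
Demand choke price (Qd = 0): P = 1626/3 = 542. Consumer surplus = ½ × (542 - 116) × 1278 = 272214.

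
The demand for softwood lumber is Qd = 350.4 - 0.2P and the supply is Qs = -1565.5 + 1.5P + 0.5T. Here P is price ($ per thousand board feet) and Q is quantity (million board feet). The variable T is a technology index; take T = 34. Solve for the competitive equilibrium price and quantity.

With T = 34, supply is Qs = -1548.5 + 1.5P.
At equilibrium Qd = Qs, so 350.4 - 0.2P = -1548.5 + 1.5P; collecting terms, 1898.9 = 1.7P and P* = 1117.
Then Q* = 350.4 - 0.2(1117) = 127.

P* = 1117, Q* = 127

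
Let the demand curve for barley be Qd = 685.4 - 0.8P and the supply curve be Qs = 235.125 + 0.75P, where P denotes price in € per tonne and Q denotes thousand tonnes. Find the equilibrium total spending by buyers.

The market clears where 685.4 - 0.8P = 235.125 + 0.75P. Rearranging, 1.55P = 450.275, hence P* = 290.5.
From the demand curve, Q* = 685.4 - 0.8(290.5) = 453.
Total spending by buyers = P* × Q* = 290.5 × 453 = 131596.5.

Total spending by buyers = 131596.5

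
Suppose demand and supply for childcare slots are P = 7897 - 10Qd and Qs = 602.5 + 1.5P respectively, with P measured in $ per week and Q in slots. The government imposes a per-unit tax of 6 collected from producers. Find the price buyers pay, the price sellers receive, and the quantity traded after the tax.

P_b = 122.625, P_s = 116.625, Q = 777.4375

Rewriting in direct form: Qd = 789.7 - 0.1P.
The tax drives a wedge P_b - P_s = 6. Substituting P_s = P_b - 6 into supply: Qs = 593.5 + 1.5P_b.
Set Qd = Qs: 789.7 - 0.1P_b = 593.5 + 1.5P_b, so 196.2 = 1.6P_b and P_b = 122.625.
So P_s = 116.625 and the quantity traded is Q = 789.7 - 0.1(122.625) = 777.4375.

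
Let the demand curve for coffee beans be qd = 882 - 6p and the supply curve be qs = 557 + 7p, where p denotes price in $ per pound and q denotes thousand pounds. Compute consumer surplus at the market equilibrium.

Consumer surplus = 44652

Equating demand and supply, 882 - 6p = 557 + 7p gives 13p = 325, so p* = 25.
Plugging p* into demand: q* = 882 - 6(25) = 732.
Demand choke price (qd = 0): p = 882/6 = 147. Consumer surplus = ½ × (147 - 25) × 732 = 44652.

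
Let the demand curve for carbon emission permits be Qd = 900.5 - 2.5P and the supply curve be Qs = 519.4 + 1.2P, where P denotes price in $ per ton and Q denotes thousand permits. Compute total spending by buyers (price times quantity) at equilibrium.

Equating demand and supply, 900.5 - 2.5P = 519.4 + 1.2P gives 3.7P = 381.1, so P* = 103.
Then Q* = 900.5 - 2.5(103) = 643.
Total spending by buyers = P* × Q* = 103 × 643 = 66229.

Total spending by buyers = 66229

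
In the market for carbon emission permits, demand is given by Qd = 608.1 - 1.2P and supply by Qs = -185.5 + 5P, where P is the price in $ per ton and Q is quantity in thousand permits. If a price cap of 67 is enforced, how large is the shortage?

Shortage = 378.2

Evaluating both curves at the ceiling price 67 gives Qd = 527.7, Qs = 149.5.
Shortage = Qd - Qs = 527.7 - 149.5 = 378.2.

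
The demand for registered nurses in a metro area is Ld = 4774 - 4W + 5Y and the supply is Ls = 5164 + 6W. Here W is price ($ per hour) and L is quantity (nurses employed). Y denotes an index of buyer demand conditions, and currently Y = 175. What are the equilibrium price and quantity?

W* = 48.5, L* = 5455

With Y = 175, demand is Ld = 5649 - 4W.
Set Ld = Ls: 5649 - 4W = 5164 + 6W, so 485 = 10W and W* = 48.5.
Plugging W* into demand: L* = 5649 - 4(48.5) = 5455.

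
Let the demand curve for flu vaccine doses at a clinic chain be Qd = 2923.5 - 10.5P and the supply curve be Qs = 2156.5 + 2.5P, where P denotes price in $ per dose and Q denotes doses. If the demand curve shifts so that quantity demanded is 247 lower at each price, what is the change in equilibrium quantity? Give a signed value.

The market clears where 2923.5 - 10.5P = 2156.5 + 2.5P. Rearranging, 13P = 767, hence P* = 59.
Then Q* = 2923.5 - 10.5(59) = 2304.
After the shift, demand is Qd = 2676.5 - 10.5P.
The new intersection has 520 = 13P, i.e. P = 40, Q = 2256.5.
ΔQ = 2256.5 - 2304 = -47.5.

ΔQ = -47.5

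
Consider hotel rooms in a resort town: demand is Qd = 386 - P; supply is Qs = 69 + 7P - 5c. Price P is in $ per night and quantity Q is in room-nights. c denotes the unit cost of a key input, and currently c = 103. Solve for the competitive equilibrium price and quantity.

With c = 103, supply is Qs = -446 + 7P.
Equating demand and supply, 386 - P = -446 + 7P gives 8P = 832, so P* = 104.
Substitute back: Q* = 386 - 104 = 282.

P* = 104, Q* = 282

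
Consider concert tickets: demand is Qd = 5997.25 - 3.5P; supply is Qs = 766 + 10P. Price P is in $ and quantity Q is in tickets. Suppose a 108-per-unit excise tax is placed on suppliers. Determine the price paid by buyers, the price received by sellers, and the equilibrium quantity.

P_b = 467.5, P_s = 359.5, Q = 4361

With a tax of 108 on suppliers, they supply based on the net price P_s = P_b - 108, so Qs = -314 + 10P_b.
Set Qd = Qs: 5997.25 - 3.5P_b = -314 + 10P_b, so 6311.25 = 13.5P_b and P_b = 467.5.
Then P_s = 467.5 - 108 = 359.5 and Q = 5997.25 - 3.5(467.5) = 4361.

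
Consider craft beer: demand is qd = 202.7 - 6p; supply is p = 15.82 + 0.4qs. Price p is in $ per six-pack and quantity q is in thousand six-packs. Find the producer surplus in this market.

Producer surplus = 200.978

In direct form, qs = -39.55 + 2.5p.
Equating demand and supply, 202.7 - 6p = -39.55 + 2.5p gives 8.5p = 242.25, so p* = 28.5.
From the demand curve, q* = 202.7 - 6(28.5) = 31.7.
Supply choke price (qs = 0): p = 15.82. Producer surplus = ½ × (28.5 - 15.82) × 31.7 = 200.978.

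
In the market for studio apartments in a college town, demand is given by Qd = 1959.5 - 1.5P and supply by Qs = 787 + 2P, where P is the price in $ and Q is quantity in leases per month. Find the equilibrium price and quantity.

Set Qd = Qs: 1959.5 - 1.5P = 787 + 2P, so 1172.5 = 3.5P and P* = 335.
Plugging P* into demand: Q* = 1959.5 - 1.5(335) = 1457.

P* = 335, Q* = 1457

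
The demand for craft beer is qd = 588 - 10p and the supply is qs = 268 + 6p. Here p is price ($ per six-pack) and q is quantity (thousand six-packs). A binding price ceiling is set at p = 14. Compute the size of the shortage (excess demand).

Shortage = 96

Evaluating both curves at the ceiling price 14 gives qd = 448, qs = 352.
Shortage = qd - qs = 448 - 352 = 96.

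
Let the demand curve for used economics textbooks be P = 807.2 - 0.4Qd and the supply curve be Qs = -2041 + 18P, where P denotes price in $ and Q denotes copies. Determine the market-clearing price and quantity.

P* = 198, Q* = 1523

Solving each curve for Q: Qd = 2018 - 2.5P.
The market clears where 2018 - 2.5P = -2041 + 18P. Rearranging, 20.5P = 4059, hence P* = 198.
Plugging P* into demand: Q* = 2018 - 2.5(198) = 1523.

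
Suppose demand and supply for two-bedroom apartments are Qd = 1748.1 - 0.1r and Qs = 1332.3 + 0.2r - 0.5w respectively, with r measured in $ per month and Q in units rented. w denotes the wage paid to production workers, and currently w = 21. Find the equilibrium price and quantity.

r* = 1421, Q* = 1606

With w = 21, supply is Qs = 1321.8 + 0.2r.
The market clears where 1748.1 - 0.1r = 1321.8 + 0.2r. Rearranging, 0.3r = 426.3, hence r* = 1421.
From the demand curve, Q* = 1748.1 - 0.1(1421) = 1606.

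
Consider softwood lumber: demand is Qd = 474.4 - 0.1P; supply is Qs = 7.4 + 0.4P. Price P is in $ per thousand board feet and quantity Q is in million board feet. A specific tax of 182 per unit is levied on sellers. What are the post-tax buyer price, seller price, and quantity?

Sellers keep P_s = P_b - 182 per unit, so supply in terms of the buyer price is Qs = -65.4 + 0.4P_b.
Equate demand and the shifted supply: 474.4 - 0.1P_b = -65.4 + 0.4P_b, giving 0.5P_b = 539.8, so P_b = 1079.6.
Then P_s = 1079.6 - 182 = 897.6 and Q = 474.4 - 0.1(1079.6) = 366.44.

P_b = 1079.6, P_s = 897.6, Q = 366.44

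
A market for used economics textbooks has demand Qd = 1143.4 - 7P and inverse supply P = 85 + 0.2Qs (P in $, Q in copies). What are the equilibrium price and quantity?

Inverting to quantity form: Qs = -425 + 5P.
Set Qd = Qs: 1143.4 - 7P = -425 + 5P, so 1568.4 = 12P and P* = 130.7.
Plugging P* into demand: Q* = 1143.4 - 7(130.7) = 228.5.

P* = 130.7, Q* = 228.5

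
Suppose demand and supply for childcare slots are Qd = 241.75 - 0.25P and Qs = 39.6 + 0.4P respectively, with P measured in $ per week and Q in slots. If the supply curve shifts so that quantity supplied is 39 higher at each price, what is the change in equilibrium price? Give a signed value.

ΔP = -60

Set Qd = Qs: 241.75 - 0.25P = 39.6 + 0.4P, so 202.15 = 0.65P and P* = 311.
Substitute back: Q* = 241.75 - 0.25(311) = 164.
After the shift, supply is Qs = 78.6 + 0.4P.
New equilibrium: 163.15 = 0.65P, so P = 251 and Q = 179.
ΔP = 251 - 311 = -60.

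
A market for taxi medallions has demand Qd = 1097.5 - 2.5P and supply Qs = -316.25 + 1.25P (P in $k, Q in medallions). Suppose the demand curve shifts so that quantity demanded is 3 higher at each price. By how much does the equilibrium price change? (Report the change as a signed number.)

ΔP = 0.8

At equilibrium Qd = Qs, so 1097.5 - 2.5P = -316.25 + 1.25P; collecting terms, 1413.75 = 3.75P and P* = 377.
Plugging P* into demand: Q* = 1097.5 - 2.5(377) = 155.
After the shift, demand is Qd = 1100.5 - 2.5P.
Re-solving, 3.75P = 1416.75 gives P = 377.8 and Q = 156.
ΔP = 377.8 - 377 = 0.8.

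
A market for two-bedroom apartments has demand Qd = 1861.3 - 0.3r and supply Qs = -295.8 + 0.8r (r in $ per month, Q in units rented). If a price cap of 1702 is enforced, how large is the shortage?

Shortage = 284.9

Evaluating both curves at the ceiling price 1702 gives Qd = 1350.7, Qs = 1065.8.
Shortage = Qd - Qs = 1350.7 - 1065.8 = 284.9.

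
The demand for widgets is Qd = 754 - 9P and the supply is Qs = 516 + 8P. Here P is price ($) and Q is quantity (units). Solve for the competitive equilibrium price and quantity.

P* = 14, Q* = 628

The market clears where 754 - 9P = 516 + 8P. Rearranging, 17P = 238, hence P* = 14.
From the demand curve, Q* = 754 - 9(14) = 628.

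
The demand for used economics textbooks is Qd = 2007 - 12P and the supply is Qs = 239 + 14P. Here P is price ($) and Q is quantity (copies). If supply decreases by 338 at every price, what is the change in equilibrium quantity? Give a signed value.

ΔQ = -156

Set Qd = Qs: 2007 - 12P = 239 + 14P, so 1768 = 26P and P* = 68.
Then Q* = 2007 - 12(68) = 1191.
After the shift, supply is Qs = -99 + 14P.
The new intersection has 2106 = 26P, i.e. P = 81, Q = 1035.
ΔQ = 1035 - 1191 = -156.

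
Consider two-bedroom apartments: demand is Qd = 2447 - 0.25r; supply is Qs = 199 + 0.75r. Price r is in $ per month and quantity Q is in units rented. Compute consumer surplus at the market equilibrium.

Consumer surplus = 7106450

Set Qd = Qs: 2447 - 0.25r = 199 + 0.75r, so 2248 = r and r* = 2248.
From the demand curve, Q* = 2447 - 0.25(2248) = 1885.
Demand choke price (Qd = 0): r = 2447/0.25 = 9788. Consumer surplus = ½ × (9788 - 2248) × 1885 = 7106450.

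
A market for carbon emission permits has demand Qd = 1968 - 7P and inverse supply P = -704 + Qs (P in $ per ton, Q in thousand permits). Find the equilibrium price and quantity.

P* = 158, Q* = 862

Rewriting in direct form: Qs = 704 + P.
Set Qd = Qs: 1968 - 7P = 704 + P, so 1264 = 8P and P* = 158.
Substitute back: Q* = 1968 - 7(158) = 862.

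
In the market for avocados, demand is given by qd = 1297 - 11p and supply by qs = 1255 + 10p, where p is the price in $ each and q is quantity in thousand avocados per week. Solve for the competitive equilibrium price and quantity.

p* = 2, q* = 1275

At equilibrium qd = qs, so 1297 - 11p = 1255 + 10p; collecting terms, 42 = 21p and p* = 2.
Substitute back: q* = 1297 - 11(2) = 1275.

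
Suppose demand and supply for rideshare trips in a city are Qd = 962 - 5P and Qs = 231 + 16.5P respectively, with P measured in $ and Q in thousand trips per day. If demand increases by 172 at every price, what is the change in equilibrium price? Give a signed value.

Equating demand and supply, 962 - 5P = 231 + 16.5P gives 21.5P = 731, so P* = 34.
From the demand curve, Q* = 962 - 5(34) = 792.
After the shift, demand is Qd = 1134 - 5P.
New equilibrium: 903 = 21.5P, so P = 42 and Q = 924.
ΔP = 42 - 34 = 8.

ΔP = 8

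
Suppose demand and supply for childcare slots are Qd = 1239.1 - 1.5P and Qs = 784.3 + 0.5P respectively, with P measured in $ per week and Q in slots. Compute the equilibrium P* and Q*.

P* = 227.4, Q* = 898

The market clears where 1239.1 - 1.5P = 784.3 + 0.5P. Rearranging, 2P = 454.8, hence P* = 227.4.
Substitute back: Q* = 1239.1 - 1.5(227.4) = 898.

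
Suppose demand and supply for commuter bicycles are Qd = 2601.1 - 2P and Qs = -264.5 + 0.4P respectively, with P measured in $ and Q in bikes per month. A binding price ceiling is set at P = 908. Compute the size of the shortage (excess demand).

Shortage = 686.4

With P fixed at 908, quantity demanded is 785.1 and quantity supplied is 98.7.
Shortage = Qd - Qs = 785.1 - 98.7 = 686.4.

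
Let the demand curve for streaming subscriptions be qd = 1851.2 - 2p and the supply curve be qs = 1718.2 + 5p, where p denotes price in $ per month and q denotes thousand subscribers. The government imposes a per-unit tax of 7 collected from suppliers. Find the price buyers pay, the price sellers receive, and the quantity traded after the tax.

With a tax of 7 on suppliers, they supply based on the net price p_s = p_b - 7, so qs = 1683.2 + 5p_b.
Market clearing requires 1851.2 - 2p_b = 1683.2 + 5p_b; hence 168 = 7p_b and p_b = 24.
Then p_s = 24 - 7 = 17 and q = 1851.2 - 2(24) = 1803.2.

p_b = 24, p_s = 17, q = 1803.2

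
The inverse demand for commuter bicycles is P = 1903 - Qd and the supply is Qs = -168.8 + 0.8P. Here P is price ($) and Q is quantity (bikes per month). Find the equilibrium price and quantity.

Inverting to quantity form: Qd = 1903 - P.
Set Qd = Qs: 1903 - P = -168.8 + 0.8P, so 2071.8 = 1.8P and P* = 1151.
Then Q* = 1903 - 1151 = 752.

P* = 1151, Q* = 752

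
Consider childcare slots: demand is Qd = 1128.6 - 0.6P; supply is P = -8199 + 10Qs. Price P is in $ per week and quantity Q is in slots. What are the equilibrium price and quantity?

P* = 441, Q* = 864

Solving each curve for Q: Qs = 819.9 + 0.1P.
The market clears where 1128.6 - 0.6P = 819.9 + 0.1P. Rearranging, 0.7P = 308.7, hence P* = 441.
Plugging P* into demand: Q* = 1128.6 - 0.6(441) = 864.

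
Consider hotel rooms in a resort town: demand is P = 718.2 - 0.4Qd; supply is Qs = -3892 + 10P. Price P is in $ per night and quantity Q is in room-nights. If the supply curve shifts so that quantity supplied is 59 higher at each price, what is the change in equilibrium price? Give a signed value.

Rewriting in direct form: Qd = 1795.5 - 2.5P.
The market clears where 1795.5 - 2.5P = -3892 + 10P. Rearranging, 12.5P = 5687.5, hence P* = 455.
Then Q* = 1795.5 - 2.5(455) = 658.
After the shift, supply is Qs = -3833 + 10P.
Re-solving, 12.5P = 5628.5 gives P = 450.28 and Q = 669.8.
ΔP = 450.28 - 455 = -4.72.

ΔP = -4.72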